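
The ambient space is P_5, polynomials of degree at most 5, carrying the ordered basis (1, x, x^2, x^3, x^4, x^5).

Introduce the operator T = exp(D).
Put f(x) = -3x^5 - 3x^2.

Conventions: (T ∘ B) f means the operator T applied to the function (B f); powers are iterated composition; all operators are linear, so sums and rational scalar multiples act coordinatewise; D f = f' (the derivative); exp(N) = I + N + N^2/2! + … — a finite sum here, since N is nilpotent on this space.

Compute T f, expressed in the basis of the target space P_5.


order-1 term: -15x^4 - 6x
order-2 term: -30x^3 - 3
order-3 term: -30x^2
order-4 term: -15x
order-5 term: -3
the series for exp(D) f terminates at order 5
exp(D) f = -3x^5 - 15x^4 - 30x^3 - 33x^2 - 21x - 6

the result is g(x) = -3x^5 - 15x^4 - 30x^3 - 33x^2 - 21x - 6


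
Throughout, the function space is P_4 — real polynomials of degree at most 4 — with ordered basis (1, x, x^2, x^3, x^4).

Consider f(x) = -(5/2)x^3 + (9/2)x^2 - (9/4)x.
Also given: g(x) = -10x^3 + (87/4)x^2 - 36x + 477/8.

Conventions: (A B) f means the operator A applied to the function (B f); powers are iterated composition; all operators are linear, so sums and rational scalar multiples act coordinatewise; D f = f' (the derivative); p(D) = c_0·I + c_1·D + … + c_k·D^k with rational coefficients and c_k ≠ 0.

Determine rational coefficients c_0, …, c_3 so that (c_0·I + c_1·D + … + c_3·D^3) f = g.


c_0 = 4, c_1 = -1/2, c_2 = 3/2, c_3 = -3

D^0 f = -(5/2)x^3 + (9/2)x^2 - (9/4)x
D^1 f = -(15/2)x^2 + 9x - 9/4
D^2 f = -15x + 9
D^3 f = -15
matching coefficients of g against c_0 f + c_1 Df + … from the top degree down determines the c_i
solution: c_0 = 4, c_1 = -1/2, c_2 = 3/2, c_3 = -3


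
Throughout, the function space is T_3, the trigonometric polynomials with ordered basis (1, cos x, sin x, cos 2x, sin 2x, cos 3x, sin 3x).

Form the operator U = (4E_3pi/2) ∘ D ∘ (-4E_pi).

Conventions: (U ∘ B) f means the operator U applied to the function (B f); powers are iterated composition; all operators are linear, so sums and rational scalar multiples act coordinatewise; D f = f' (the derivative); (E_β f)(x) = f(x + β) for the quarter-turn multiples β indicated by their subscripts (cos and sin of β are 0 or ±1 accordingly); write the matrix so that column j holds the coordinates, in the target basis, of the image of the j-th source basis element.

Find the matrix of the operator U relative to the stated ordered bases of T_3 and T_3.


image of 1: 0
image of cos x: 16cos x
image of sin x: 16sin x
image of cos 2x: -32sin 2x
image of sin 2x: 32cos 2x
image of cos 3x: -48cos 3x
image of sin 3x: -48sin 3x
each image's coordinates form column j of the matrix

the matrix is [[0, 0, 0, 0, 0, 0, 0]; [0, 16, 0, 0, 0, 0, 0]; [0, 0, 16, 0, 0, 0, 0]; [0, 0, 0, 0, 32, 0, 0]; [0, 0, 0, -32, 0, 0, 0]; [0, 0, 0, 0, 0, -48, 0]; [0, 0, 0, 0, 0, 0, -48]] (rows listed top to bottom)


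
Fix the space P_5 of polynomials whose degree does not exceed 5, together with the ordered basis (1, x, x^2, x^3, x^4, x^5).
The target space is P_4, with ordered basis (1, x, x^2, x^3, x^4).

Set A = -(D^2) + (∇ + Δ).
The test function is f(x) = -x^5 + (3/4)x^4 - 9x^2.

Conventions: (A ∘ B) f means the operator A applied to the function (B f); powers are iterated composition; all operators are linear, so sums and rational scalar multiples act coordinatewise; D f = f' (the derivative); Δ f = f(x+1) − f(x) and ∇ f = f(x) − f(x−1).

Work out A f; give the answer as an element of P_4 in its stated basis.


D f = -5x^4 + 3x^3 - 18x
D D f = -20x^3 + 9x^2 - 18
(-(D^2)) f = 20x^3 - 9x^2 + 18
∇ f = -5x^4 + 13x^3 - (29/2)x^2 - 10x + 29/4
Δ f = -5x^4 - 7x^3 - (11/2)x^2 - 20x - 37/4
(∇ + Δ) f = -10x^4 + 6x^3 - 20x^2 - 30x - 2
(-(D^2) + (∇ + Δ)) f = -10x^4 + 26x^3 - 29x^2 - 30x + 16

the image equals g(x) = -10x^4 + 26x^3 - 29x^2 - 30x + 16


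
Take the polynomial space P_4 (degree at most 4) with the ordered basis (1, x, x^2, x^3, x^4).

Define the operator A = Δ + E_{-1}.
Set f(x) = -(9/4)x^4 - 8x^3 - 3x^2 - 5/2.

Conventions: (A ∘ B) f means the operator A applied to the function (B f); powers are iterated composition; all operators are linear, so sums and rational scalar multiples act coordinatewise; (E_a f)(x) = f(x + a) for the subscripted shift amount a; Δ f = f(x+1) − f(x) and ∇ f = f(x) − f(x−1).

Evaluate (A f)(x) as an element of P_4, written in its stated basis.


the result is g(x) = -(9/4)x^4 - 8x^3 - 30x^2 - 48x - 13

Δ f = -9x^3 - (75/2)x^2 - 39x - 53/4
E_{-1} f = -(9/4)x^4 + x^3 + (15/2)x^2 - 9x + 1/4
(Δ + E_{-1}) f = -(9/4)x^4 - 8x^3 - 30x^2 - 48x - 13


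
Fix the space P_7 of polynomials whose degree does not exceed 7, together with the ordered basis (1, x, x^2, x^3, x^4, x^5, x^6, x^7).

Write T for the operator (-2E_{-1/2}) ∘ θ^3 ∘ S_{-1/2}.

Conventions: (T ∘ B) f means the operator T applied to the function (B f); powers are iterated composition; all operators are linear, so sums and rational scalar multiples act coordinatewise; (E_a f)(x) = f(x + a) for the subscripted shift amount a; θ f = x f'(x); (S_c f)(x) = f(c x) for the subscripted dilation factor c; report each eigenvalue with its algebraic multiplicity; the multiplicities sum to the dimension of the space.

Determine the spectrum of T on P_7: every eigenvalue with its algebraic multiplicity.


λ = -8 (multiplicity 1), λ = -27/4 (multiplicity 1), λ = -4 (multiplicity 1), λ = 0 (multiplicity 1), λ = 1 (multiplicity 1), λ = 343/64 (multiplicity 1), λ = 27/4 (multiplicity 1), λ = 125/16 (multiplicity 1)

image of 1: 0
image of x: x - 1/2
image of x^2: -4x^2 + 4x - 1
image of x^3: (27/4)x^3 - (81/8)x^2 + (81/16)x - 27/32
image of x^4: -8x^4 + 16x^3 - 12x^2 + 4x - 1/2
image of x^5: (125/16)x^5 - (625/32)x^4 + (625/32)x^3 - (625/64)x^2 + (625/256)x - 125/512
image of x^6: -(27/4)x^6 + (81/4)x^5 - (405/16)x^4 + (135/8)x^3 - (405/64)x^2 + (81/64)x - 27/256
image of x^7: (343/64)x^7 - (2401/128)x^6 + (7203/256)x^5 - (12005/512)x^4 + (12005/1024)x^3 - (7203/2048)x^2 + (2401/4096)x - 343/8192
the matrix is upper triangular; its diagonal is (0, 1, -4, 27/4, -8, 125/16, -27/4, 343/64)
for a triangular matrix the eigenvalues are the diagonal entries, with algebraic multiplicity their repetition count


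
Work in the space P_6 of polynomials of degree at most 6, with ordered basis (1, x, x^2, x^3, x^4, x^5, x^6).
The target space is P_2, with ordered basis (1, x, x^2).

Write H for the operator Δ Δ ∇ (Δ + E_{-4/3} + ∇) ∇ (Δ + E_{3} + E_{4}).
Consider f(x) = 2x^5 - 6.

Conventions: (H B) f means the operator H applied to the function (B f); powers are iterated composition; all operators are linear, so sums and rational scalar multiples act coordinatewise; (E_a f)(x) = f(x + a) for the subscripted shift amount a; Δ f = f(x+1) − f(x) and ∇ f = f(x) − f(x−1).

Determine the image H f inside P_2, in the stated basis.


Δ f = 10x^4 + 20x^3 + 20x^2 + 10x + 2
E_{3} f = 2x^5 + 30x^4 + 180x^3 + 540x^2 + 810x + 480
E_{4} f = 2x^5 + 40x^4 + 320x^3 + 1280x^2 + 2560x + 2042
(Δ + E_{3} + E_{4}) f = 4x^5 + 80x^4 + 520x^3 + 1840x^2 + 3380x + 2524
∇ (Δ + E_{3} + E_{4}) f = 20x^4 + 280x^3 + 1120x^2 + 2420x + 1984
Δ ∇ (Δ + E_{3} + E_{4}) f = 80x^3 + 960x^2 + 3160x + 3840
E_{-4/3} ∇ (Δ + E_{3} + E_{4}) f = 20x^4 + (520/3)x^3 + (640/3)x^2 + (19900/27)x + 11984/81
∇ ∇ (Δ + E_{3} + E_{4}) f = 80x^3 + 720x^2 + 1480x + 1560
(Δ + E_{-4/3} + ∇) ∇ (Δ + E_{3} + E_{4}) f = 20x^4 + (1000/3)x^3 + (5680/3)x^2 + (145180/27)x + 449384/81
∇ ((Δ + E_{-4/3} + ∇) ∇ (Δ + E_{3} + E_{4})) f = 80x^3 + 880x^2 + (8600/3)x + 102520/27
Δ ∇ ((Δ + E_{-4/3} + ∇) ∇ (Δ + E_{3} + E_{4})) f = 240x^2 + 2000x + 11480/3
Δ Δ ∇ ((Δ + E_{-4/3} + ∇) ∇ (Δ + E_{3} + E_{4})) f = 480x + 2240

the result is g(x) = 480x + 2240


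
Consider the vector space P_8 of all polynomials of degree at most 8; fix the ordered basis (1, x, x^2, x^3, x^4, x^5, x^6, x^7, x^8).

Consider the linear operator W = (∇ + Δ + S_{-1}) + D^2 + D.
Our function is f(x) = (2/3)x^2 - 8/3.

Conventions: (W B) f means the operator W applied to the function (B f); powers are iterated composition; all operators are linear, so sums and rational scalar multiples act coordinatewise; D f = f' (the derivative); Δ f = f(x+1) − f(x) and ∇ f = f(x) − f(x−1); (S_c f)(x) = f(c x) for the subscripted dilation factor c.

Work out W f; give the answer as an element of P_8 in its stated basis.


∇ f = (4/3)x - 2/3
Δ f = (4/3)x + 2/3
S_{-1} f = (2/3)x^2 - 8/3
(∇ + Δ + S_{-1}) f = (2/3)x^2 + (8/3)x - 8/3
D f = (4/3)x
D D f = 4/3
D f = (4/3)x
((∇ + Δ + S_{-1}) + D^2 + D) f = (2/3)x^2 + 4x - 4/3

the result is g(x) = (2/3)x^2 + 4x - 4/3


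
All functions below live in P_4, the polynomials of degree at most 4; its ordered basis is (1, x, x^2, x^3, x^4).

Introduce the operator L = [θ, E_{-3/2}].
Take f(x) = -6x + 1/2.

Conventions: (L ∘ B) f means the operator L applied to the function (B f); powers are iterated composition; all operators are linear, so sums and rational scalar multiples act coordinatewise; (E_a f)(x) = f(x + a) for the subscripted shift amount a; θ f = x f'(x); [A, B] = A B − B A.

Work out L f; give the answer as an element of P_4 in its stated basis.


E_{-3/2} f = -6x + 19/2
θ E_{-3/2} f = -6x
θ f = -6x
E_{-3/2} θ f = -6x + 9
[θ, E_{-3/2}] f = -9

g(x) = -9


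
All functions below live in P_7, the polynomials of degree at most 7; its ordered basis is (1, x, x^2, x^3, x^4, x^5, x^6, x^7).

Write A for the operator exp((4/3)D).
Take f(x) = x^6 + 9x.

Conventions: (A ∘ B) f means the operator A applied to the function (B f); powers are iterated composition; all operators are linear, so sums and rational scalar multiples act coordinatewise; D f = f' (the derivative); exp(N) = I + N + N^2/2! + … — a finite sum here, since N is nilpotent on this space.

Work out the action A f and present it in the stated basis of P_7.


the result is g(x) = x^6 + 8x^5 + (80/3)x^4 + (1280/27)x^3 + (1280/27)x^2 + (2777/81)x + 12844/729

order-1 term: 8x^5 + 12
order-2 term: (80/3)x^4
order-3 term: (1280/27)x^3
order-4 term: (1280/27)x^2
order-5 term: (2048/81)x
order-6 term: 4096/729
the series for exp((4/3)D) f terminates at order 6
exp((4/3)D) f = x^6 + 8x^5 + (80/3)x^4 + (1280/27)x^3 + (1280/27)x^2 + (2777/81)x + 12844/729


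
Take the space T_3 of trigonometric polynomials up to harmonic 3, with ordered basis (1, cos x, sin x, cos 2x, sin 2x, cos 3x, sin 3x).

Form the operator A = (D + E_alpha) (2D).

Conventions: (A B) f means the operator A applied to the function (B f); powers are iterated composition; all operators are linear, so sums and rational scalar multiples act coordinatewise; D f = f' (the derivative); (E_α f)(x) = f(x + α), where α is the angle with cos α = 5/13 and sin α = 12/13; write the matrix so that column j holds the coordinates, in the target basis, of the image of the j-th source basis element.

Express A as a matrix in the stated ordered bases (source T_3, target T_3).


the matrix is [[0, 0, 0, 0, 0, 0, 0]; [0, -50/13, 10/13, 0, 0, 0, 0]; [0, -10/13, -50/13, 0, 0, 0, 0]; [0, 0, 0, -1832/169, -476/169, 0, 0]; [0, 0, 0, 476/169, -1832/169, 0, 0]; [0, 0, 0, 0, 0, -34578/2197, -12210/2197]; [0, 0, 0, 0, 0, 12210/2197, -34578/2197]] (rows listed top to bottom)

image of 1: 0
image of cos x: -(50/13)cos x - (10/13)sin x
image of sin x: (10/13)cos x - (50/13)sin x
image of cos 2x: -(1832/169)cos 2x + (476/169)sin 2x
image of sin 2x: -(476/169)cos 2x - (1832/169)sin 2x
image of cos 3x: -(34578/2197)cos 3x + (12210/2197)sin 3x
image of sin 3x: -(12210/2197)cos 3x - (34578/2197)sin 3x
each image's coordinates form column j of the matrix


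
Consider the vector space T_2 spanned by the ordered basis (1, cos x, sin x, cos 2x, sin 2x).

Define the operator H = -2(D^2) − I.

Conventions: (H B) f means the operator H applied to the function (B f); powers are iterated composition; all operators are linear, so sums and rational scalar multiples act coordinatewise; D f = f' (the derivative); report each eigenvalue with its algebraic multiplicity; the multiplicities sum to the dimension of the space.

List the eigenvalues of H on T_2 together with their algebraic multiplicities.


image of 1: -1
image of cos x: cos x
image of sin x: sin x
image of cos 2x: 7cos 2x
image of sin 2x: 7sin 2x
the matrix is diagonal; its diagonal is (-1, 1, 1, 7, 7)
for a triangular matrix the eigenvalues are the diagonal entries, with algebraic multiplicity their repetition count

λ = -1 (multiplicity 1), λ = 1 (multiplicity 2), λ = 7 (multiplicity 2)


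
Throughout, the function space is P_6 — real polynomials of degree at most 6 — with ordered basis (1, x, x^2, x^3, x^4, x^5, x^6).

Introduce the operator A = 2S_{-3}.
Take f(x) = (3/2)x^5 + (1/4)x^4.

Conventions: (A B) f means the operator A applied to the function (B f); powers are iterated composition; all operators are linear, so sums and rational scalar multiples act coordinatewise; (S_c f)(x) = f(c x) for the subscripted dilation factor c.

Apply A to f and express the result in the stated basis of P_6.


S_{-3} f = -(729/2)x^5 + (81/4)x^4
(2S_{-3}) f = -729x^5 + (81/2)x^4

the result is g(x) = -729x^5 + (81/2)x^4


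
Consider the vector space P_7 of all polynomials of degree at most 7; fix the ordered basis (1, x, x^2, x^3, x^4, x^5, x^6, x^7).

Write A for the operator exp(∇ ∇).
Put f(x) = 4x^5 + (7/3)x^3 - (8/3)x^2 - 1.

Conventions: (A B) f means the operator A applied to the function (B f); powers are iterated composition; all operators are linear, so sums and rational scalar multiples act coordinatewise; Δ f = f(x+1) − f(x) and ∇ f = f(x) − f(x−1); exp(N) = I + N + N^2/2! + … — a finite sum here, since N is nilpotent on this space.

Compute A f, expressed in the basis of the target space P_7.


the result is g(x) = 4x^5 + (247/3)x^3 - (728/3)x^2 + 534x - 1861/3

order-1 term: 80x^3 - 240x^2 + 294x - 418/3
order-2 term: 240x - 480
the series for exp(∇ ∇) f terminates at order 2
exp(∇ ∇) f = 4x^5 + (247/3)x^3 - (728/3)x^2 + 534x - 1861/3


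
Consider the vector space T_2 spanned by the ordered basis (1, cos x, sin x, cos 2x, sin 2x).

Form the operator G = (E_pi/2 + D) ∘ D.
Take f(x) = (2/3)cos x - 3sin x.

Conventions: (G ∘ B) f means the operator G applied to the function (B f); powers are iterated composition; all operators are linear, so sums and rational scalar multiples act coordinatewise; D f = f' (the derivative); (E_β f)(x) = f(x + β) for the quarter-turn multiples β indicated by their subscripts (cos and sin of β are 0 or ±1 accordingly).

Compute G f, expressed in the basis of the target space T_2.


the image equals g(x) = -(4/3)cos x + 6sin x

D f = -3cos x - (2/3)sin x
E_pi/2 D f = -(2/3)cos x + 3sin x
D D f = -(2/3)cos x + 3sin x
(E_pi/2 + D) D f = -(4/3)cos x + 6sin x


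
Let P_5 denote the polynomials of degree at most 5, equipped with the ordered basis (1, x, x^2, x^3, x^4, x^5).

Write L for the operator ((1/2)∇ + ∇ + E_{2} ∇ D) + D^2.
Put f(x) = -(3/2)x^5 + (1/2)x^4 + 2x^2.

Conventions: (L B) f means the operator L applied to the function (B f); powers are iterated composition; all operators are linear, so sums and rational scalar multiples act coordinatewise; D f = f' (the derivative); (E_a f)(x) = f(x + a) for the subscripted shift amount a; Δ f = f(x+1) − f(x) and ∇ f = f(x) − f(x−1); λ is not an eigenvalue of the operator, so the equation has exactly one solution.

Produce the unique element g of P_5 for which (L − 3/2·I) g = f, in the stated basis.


write g with unknown coordinates in the stated basis and equate coefficients in (L − 3/2·I) g = f
solving from the highest basis element down gives g = x^5 + (14/3)x^4 + (106/3)x^3 + (664/3)x^2 + (2515/3)x + 1588
check: L g = (15/2)x^4 + 53x^3 + 334x^2 + (2515/2)x + 2382
so L g − 3/2·g = -(3/2)x^5 + (1/2)x^4 + 2x^2 = f ✓

g(x) = x^5 + (14/3)x^4 + (106/3)x^3 + (664/3)x^2 + (2515/3)x + 1588


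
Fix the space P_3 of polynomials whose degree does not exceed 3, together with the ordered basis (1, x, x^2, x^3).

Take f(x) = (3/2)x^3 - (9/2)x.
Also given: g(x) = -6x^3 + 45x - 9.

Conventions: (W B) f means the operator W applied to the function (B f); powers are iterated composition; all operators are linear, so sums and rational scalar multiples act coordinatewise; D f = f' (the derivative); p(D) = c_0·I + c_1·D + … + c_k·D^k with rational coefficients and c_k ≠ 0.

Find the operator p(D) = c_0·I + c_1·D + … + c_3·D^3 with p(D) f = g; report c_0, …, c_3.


p(D) = -4·I + 3·D^2 − D^3, i.e. c_0 = -4, c_1 = 0, c_2 = 3, c_3 = -1

D^0 f = (3/2)x^3 - (9/2)x
D^1 f = (9/2)x^2 - 9/2
D^2 f = 9x
D^3 f = 9
matching coefficients of g against c_0 f + c_1 Df + … from the top degree down determines the c_i
solution: c_0 = -4, c_1 = 0, c_2 = 3, c_3 = -1


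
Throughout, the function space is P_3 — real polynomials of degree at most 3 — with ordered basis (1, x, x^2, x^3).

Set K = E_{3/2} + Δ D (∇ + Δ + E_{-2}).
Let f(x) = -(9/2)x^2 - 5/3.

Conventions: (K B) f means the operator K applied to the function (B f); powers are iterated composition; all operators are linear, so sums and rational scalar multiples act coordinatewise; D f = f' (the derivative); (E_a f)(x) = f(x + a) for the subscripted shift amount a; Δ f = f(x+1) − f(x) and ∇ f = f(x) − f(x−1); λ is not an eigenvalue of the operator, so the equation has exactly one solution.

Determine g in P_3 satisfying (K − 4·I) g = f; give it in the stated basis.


the image equals g(x) = (3/2)x^2 + (3/2)x + 247/72

write g with unknown coordinates in the stated basis and equate coefficients in (K − 4·I) g = f
solving from the highest basis element down gives g = (3/2)x^2 + (3/2)x + 247/72
check: K g = (3/2)x^2 + 6x + 217/18
so K g − 4·g = -(9/2)x^2 - 5/3 = f ✓


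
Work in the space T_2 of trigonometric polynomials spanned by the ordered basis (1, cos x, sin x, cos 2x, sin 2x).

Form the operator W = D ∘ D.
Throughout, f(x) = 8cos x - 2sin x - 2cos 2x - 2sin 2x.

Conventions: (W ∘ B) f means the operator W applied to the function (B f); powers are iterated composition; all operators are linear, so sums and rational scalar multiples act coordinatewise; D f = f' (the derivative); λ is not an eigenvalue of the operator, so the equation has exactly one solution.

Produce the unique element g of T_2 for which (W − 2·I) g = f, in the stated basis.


write g with unknown coordinates in the stated basis and equate coefficients in (W − 2·I) g = f
solving from the highest basis element down gives g = -(8/3)cos x + (2/3)sin x + (1/3)cos 2x + (1/3)sin 2x
check: W g = (8/3)cos x - (2/3)sin x - (4/3)cos 2x - (4/3)sin 2x
so W g − 2·g = 8cos x - 2sin x - 2cos 2x - 2sin 2x = f ✓

the result is g(x) = -(8/3)cos x + (2/3)sin x + (1/3)cos 2x + (1/3)sin 2x


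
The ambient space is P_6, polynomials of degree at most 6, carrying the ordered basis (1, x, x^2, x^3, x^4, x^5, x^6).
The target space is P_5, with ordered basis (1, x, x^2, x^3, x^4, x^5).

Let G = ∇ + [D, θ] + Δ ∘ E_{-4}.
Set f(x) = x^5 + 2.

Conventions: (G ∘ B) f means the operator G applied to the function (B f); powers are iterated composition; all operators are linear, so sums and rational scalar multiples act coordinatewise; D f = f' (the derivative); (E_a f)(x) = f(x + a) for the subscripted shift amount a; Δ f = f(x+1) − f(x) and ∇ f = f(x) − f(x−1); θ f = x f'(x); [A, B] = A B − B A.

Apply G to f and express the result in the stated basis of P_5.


∇ f = 5x^4 - 10x^3 + 10x^2 - 5x + 1
θ f = 5x^5
D θ f = 25x^4
D f = 5x^4
θ D f = 20x^4
[D, θ] f = 5x^4
E_{-4} f = x^5 - 20x^4 + 160x^3 - 640x^2 + 1280x - 1022
Δ E_{-4} f = 5x^4 - 70x^3 + 370x^2 - 875x + 781
(∇ + [D, θ] + Δ ∘ E_{-4}) f = 15x^4 - 80x^3 + 380x^2 - 880x + 782

g(x) = 15x^4 - 80x^3 + 380x^2 - 880x + 782


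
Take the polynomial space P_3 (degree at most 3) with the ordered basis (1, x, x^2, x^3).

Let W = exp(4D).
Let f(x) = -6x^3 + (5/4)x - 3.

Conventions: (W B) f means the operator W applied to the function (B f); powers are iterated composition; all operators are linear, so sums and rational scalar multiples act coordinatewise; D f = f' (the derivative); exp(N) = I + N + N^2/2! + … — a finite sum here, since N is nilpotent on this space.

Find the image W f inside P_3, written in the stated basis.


the image equals g(x) = -6x^3 - 72x^2 - (1147/4)x - 382

order-1 term: -72x^2 + 5
order-2 term: -288x
order-3 term: -384
the series for exp(4D) f terminates at order 3
exp(4D) f = -6x^3 - 72x^2 - (1147/4)x - 382


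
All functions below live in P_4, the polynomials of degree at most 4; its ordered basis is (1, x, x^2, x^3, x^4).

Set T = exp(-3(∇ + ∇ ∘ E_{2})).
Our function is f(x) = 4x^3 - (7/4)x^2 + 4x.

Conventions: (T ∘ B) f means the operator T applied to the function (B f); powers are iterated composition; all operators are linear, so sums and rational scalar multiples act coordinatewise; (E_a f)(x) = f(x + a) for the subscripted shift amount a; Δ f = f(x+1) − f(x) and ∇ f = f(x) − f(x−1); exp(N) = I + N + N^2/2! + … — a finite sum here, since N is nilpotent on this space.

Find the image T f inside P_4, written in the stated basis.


the image equals g(x) = 4x^3 - (295/4)x^2 + 385x - 1209/2

order-1 term: -72x^2 - 51x - 219/2
order-2 term: 432x + 369
order-3 term: -864
the series for exp(-3(∇ + ∇ ∘ E_{2})) f terminates at order 3
exp(-3(∇ + ∇ ∘ E_{2})) f = 4x^3 - (295/4)x^2 + 385x - 1209/2


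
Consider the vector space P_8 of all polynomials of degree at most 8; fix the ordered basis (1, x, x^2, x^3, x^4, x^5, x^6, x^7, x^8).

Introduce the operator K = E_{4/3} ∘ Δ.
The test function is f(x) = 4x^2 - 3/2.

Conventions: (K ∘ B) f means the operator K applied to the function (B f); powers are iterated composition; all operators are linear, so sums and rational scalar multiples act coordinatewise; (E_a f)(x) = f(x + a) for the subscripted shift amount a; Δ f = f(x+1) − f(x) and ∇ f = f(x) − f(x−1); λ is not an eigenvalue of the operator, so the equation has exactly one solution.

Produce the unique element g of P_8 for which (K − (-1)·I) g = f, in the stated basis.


write g with unknown coordinates in the stated basis and equate coefficients in (K − (-1)·I) g = f
solving from the highest basis element down gives g = 4x^2 - 8x - 49/6
check: K g = 8x + 20/3
so K g − (-1)·g = 4x^2 - 3/2 = f ✓

g(x) = 4x^2 - 8x - 49/6


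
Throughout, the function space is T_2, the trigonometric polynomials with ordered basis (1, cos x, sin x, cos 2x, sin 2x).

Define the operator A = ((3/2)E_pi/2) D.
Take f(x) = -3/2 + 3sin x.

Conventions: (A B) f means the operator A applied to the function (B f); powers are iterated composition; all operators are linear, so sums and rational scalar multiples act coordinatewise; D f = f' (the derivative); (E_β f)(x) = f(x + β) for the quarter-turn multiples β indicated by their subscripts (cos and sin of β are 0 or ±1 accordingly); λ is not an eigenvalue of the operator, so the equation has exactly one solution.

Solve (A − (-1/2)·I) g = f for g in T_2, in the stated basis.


write g with unknown coordinates in the stated basis and equate coefficients in (A − (-1/2)·I) g = f
solving from the highest basis element down gives g = -3 - 3sin x
check: A g = (9/2)sin x
so A g − (-1/2)·g = -3/2 + 3sin x = f ✓

the result is g(x) = -3 - 3sin x


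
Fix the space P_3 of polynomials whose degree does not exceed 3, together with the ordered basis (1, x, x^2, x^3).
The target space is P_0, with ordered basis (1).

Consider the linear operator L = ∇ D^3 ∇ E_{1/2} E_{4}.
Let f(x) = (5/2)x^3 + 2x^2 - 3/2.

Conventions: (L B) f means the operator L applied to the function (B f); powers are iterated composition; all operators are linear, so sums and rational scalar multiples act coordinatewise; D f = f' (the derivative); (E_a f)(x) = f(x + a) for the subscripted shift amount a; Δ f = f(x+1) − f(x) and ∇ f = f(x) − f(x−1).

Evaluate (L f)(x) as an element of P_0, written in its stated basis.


E_{4} f = (5/2)x^3 + 32x^2 + 136x + 381/2
E_{1/2} E_{4} f = (5/2)x^3 + (143/4)x^2 + (1359/8)x + 4269/16
∇ E_{1/2} E_{4} f = (15/2)x^2 + 64x + 1093/8
D (∇ E_{1/2} E_{4}) f = 15x + 64
D D (∇ E_{1/2} E_{4}) f = 15
D D D (∇ E_{1/2} E_{4}) f = 0
∇ D^3 (∇ E_{1/2} E_{4}) f = 0

the result is g(x) = 0


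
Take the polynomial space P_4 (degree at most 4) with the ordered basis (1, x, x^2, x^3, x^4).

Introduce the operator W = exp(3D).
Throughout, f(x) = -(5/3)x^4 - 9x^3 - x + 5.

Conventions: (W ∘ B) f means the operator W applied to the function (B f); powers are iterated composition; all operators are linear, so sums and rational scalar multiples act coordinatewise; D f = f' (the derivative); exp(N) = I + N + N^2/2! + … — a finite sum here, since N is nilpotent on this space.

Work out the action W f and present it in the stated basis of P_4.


order-1 term: -20x^3 - 81x^2 - 3
order-2 term: -90x^2 - 243x
order-3 term: -180x - 243
order-4 term: -135
the series for exp(3D) f terminates at order 4
exp(3D) f = -(5/3)x^4 - 29x^3 - 171x^2 - 424x - 376

the result is g(x) = -(5/3)x^4 - 29x^3 - 171x^2 - 424x - 376


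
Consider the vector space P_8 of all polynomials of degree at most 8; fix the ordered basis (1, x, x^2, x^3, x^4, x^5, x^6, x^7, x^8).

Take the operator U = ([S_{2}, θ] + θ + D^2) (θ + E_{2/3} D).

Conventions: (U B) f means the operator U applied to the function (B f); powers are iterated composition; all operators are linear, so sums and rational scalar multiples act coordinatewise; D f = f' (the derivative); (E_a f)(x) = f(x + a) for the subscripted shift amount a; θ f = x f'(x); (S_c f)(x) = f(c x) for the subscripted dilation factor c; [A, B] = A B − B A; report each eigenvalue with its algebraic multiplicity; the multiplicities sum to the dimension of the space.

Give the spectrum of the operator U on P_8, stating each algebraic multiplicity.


image of 1: 0
image of x: x
image of x^2: 4x^2 + 2x + 4
image of x^3: 9x^3 + 6x^2 + 22x + 6
image of x^4: 16x^4 + 12x^3 + 64x^2 + (88/3)x + 16
image of x^5: 25x^5 + 20x^4 + 140x^3 + (260/3)x^2 + (2320/27)x + 80/3
image of x^6: 36x^6 + 30x^5 + 260x^4 + 200x^3 + (2480/9)x^2 + (4480/27)x + 320/9
image of x^7: 49x^7 + 42x^6 + 434x^5 + (1190/3)x^4 + (6160/9)x^3 + (16240/27)x^2 + (20608/81)x + 1120/27
image of x^8: 64x^8 + 56x^7 + 672x^6 + (2128/3)x^5 + (39200/27)x^4 + (44800/27)x^3 + (84224/81)x^2 + (245504/729)x + 3584/81
the matrix is upper triangular; its diagonal is (0, 1, 4, 9, 16, 25, 36, 49, 64)
for a triangular matrix the eigenvalues are the diagonal entries, with algebraic multiplicity their repetition count

λ = 0 (multiplicity 1), λ = 1 (multiplicity 1), λ = 4 (multiplicity 1), λ = 9 (multiplicity 1), λ = 16 (multiplicity 1), λ = 25 (multiplicity 1), λ = 36 (multiplicity 1), λ = 49 (multiplicity 1), λ = 64 (multiplicity 1)


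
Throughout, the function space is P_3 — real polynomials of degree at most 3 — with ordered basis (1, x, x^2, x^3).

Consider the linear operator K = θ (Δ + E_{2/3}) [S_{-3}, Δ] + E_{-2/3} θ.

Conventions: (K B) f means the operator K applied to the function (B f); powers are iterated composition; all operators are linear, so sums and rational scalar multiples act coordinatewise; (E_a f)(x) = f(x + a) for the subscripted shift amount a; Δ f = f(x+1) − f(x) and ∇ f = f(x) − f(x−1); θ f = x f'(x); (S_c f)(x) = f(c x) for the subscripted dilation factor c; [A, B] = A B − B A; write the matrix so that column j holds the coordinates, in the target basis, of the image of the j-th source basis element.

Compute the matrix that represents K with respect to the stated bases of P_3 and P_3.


the matrix is [[0, -2/3, 8/9, -8/9]; [0, 1, -80/3, 436]; [0, 0, 2, 210]; [0, 0, 0, 3]] (rows listed top to bottom)

image of 1: 0
image of x: x - 2/3
image of x^2: 2x^2 - (80/3)x + 8/9
image of x^3: 3x^3 + 210x^2 + 436x - 8/9
each image's coordinates form column j of the matrix


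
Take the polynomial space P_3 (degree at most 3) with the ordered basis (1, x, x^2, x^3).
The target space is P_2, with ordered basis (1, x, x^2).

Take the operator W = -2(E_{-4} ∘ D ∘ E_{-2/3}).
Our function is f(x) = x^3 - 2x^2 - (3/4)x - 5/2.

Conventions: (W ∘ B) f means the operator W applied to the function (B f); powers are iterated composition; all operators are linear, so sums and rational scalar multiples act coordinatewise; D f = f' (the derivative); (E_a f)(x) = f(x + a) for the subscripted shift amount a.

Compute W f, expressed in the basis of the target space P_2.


E_{-2/3} f = x^3 - 4x^2 + (13/4)x - 86/27
D E_{-2/3} f = 3x^2 - 8x + 13/4
E_{-4} D E_{-2/3} f = 3x^2 - 32x + 333/4
(-2(E_{-4} ∘ D ∘ E_{-2/3})) f = -6x^2 + 64x - 333/2

the image equals g(x) = -6x^2 + 64x - 333/2


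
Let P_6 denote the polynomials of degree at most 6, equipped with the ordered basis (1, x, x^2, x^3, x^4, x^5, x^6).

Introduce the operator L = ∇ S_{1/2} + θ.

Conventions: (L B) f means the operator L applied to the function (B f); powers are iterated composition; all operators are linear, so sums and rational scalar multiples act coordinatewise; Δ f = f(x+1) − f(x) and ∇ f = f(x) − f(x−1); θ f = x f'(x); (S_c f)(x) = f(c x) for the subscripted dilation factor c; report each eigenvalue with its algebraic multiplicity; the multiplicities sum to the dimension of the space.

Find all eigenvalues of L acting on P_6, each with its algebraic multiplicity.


image of 1: 0
image of x: x + 1/2
image of x^2: 2x^2 + (1/2)x - 1/4
image of x^3: 3x^3 + (3/8)x^2 - (3/8)x + 1/8
image of x^4: 4x^4 + (1/4)x^3 - (3/8)x^2 + (1/4)x - 1/16
image of x^5: 5x^5 + (5/32)x^4 - (5/16)x^3 + (5/16)x^2 - (5/32)x + 1/32
image of x^6: 6x^6 + (3/32)x^5 - (15/64)x^4 + (5/16)x^3 - (15/64)x^2 + (3/32)x - 1/64
the matrix is upper triangular; its diagonal is (0, 1, 2, 3, 4, 5, 6)
for a triangular matrix the eigenvalues are the diagonal entries, with algebraic multiplicity their repetition count

λ = 0 (multiplicity 1), λ = 1 (multiplicity 1), λ = 2 (multiplicity 1), λ = 3 (multiplicity 1), λ = 4 (multiplicity 1), λ = 5 (multiplicity 1), λ = 6 (multiplicity 1)


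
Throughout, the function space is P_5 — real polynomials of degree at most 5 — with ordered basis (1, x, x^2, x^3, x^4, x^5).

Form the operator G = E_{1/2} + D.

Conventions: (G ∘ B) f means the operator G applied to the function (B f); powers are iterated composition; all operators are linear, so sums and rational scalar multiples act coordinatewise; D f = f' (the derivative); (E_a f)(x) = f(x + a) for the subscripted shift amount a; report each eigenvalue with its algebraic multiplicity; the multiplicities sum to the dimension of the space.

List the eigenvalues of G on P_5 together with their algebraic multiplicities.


image of 1: 1
image of x: x + 3/2
image of x^2: x^2 + 3x + 1/4
image of x^3: x^3 + (9/2)x^2 + (3/4)x + 1/8
image of x^4: x^4 + 6x^3 + (3/2)x^2 + (1/2)x + 1/16
image of x^5: x^5 + (15/2)x^4 + (5/2)x^3 + (5/4)x^2 + (5/16)x + 1/32
the matrix is upper triangular; its diagonal is (1, 1, 1, 1, 1, 1)
for a triangular matrix the eigenvalues are the diagonal entries, with algebraic multiplicity their repetition count

λ = 1 (multiplicity 6)


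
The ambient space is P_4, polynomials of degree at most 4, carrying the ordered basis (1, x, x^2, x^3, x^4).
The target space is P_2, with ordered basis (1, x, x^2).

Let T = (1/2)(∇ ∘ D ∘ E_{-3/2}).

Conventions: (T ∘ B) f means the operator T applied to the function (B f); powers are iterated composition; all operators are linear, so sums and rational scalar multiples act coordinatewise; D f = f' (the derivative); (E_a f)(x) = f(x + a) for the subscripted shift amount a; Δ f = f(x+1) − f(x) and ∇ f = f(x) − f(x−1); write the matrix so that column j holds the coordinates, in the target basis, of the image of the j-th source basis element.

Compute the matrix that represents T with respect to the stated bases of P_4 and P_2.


the matrix is [[0, 0, 1, -6, 49/2]; [0, 0, 0, 3, -24]; [0, 0, 0, 0, 6]] (rows listed top to bottom)

image of 1: 0
image of x: 0
image of x^2: 1
image of x^3: 3x - 6
image of x^4: 6x^2 - 24x + 49/2
each image's coordinates form column j of the matrix


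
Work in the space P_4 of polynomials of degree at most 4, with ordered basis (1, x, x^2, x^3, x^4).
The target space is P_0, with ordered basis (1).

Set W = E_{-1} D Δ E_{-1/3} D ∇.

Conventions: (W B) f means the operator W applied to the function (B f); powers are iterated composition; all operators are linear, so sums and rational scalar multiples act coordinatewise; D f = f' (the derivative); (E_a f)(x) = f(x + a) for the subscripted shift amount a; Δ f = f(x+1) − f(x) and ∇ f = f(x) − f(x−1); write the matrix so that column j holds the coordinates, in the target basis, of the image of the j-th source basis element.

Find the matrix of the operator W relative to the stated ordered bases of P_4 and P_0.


the matrix is [[0, 0, 0, 0, 24]] (rows listed top to bottom)

image of 1: 0
image of x: 0
image of x^2: 0
image of x^3: 0
image of x^4: 24
each image's coordinates form column j of the matrix


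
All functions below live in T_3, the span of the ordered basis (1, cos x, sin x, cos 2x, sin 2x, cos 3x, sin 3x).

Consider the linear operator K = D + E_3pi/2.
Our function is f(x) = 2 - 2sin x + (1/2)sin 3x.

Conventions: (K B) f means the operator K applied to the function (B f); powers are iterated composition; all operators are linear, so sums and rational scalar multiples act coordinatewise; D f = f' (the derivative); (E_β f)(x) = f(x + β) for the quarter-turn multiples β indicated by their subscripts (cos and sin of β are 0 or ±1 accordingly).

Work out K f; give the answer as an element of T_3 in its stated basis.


D f = -2cos x + (3/2)cos 3x
E_3pi/2 f = 2 + 2cos x + (1/2)cos 3x
(D + E_3pi/2) f = 2 + 2cos 3x

the result is g(x) = 2 + 2cos 3x


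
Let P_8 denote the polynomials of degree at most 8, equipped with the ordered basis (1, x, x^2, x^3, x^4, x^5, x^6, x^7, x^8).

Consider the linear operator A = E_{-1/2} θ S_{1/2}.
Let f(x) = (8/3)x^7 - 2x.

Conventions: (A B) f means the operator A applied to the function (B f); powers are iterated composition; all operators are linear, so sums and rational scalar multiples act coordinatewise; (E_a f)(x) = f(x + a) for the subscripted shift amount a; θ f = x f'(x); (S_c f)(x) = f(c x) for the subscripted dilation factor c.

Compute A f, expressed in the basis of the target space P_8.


S_{1/2} f = (1/48)x^7 - x
θ S_{1/2} f = (7/48)x^7 - x
E_{-1/2} θ S_{1/2} f = (7/48)x^7 - (49/96)x^6 + (49/64)x^5 - (245/384)x^4 + (245/768)x^3 - (49/512)x^2 - (3023/3072)x + 3065/6144

the image equals g(x) = (7/48)x^7 - (49/96)x^6 + (49/64)x^5 - (245/384)x^4 + (245/768)x^3 - (49/512)x^2 - (3023/3072)x + 3065/6144


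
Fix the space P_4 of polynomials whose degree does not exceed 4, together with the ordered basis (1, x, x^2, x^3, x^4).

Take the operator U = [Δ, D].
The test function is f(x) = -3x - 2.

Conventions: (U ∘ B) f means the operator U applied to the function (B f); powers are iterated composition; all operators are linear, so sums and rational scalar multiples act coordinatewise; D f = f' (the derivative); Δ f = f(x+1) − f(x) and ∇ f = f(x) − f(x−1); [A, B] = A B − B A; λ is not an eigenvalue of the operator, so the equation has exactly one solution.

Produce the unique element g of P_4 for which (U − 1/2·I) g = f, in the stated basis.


g(x) = 6x + 4

write g with unknown coordinates in the stated basis and equate coefficients in (U − 1/2·I) g = f
solving from the highest basis element down gives g = 6x + 4
check: U g = 0
so U g − 1/2·g = -3x - 2 = f ✓


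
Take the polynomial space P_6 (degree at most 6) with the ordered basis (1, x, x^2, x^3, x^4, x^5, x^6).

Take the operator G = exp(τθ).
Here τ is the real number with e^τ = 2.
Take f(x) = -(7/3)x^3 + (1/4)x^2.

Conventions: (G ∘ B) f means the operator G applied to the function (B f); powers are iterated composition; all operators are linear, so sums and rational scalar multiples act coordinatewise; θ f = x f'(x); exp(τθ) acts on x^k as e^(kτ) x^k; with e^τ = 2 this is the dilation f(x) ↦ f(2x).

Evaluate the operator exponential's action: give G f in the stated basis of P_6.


g(x) = -(56/3)x^3 + x^2

exp(τθ) x^k = e^(kτ) x^k; with e^τ = 2 this sends x^k to 2^k x^k
x^2 ↦ 4 x^2
x^3 ↦ 8 x^3
applying this coordinatewise to f: exp(τθ) f = -(56/3)x^3 + x^2


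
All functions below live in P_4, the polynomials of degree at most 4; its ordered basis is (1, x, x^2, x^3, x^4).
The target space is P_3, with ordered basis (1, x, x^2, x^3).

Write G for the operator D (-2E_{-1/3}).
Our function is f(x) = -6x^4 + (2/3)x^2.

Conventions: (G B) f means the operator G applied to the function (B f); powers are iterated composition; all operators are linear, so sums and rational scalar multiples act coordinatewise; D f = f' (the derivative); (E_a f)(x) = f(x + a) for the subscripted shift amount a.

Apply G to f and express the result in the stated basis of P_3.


E_{-1/3} f = -6x^4 + 8x^3 - (10/3)x^2 + (4/9)x
(-2E_{-1/3}) f = 12x^4 - 16x^3 + (20/3)x^2 - (8/9)x
D (-2E_{-1/3}) f = 48x^3 - 48x^2 + (40/3)x - 8/9

g(x) = 48x^3 - 48x^2 + (40/3)x - 8/9


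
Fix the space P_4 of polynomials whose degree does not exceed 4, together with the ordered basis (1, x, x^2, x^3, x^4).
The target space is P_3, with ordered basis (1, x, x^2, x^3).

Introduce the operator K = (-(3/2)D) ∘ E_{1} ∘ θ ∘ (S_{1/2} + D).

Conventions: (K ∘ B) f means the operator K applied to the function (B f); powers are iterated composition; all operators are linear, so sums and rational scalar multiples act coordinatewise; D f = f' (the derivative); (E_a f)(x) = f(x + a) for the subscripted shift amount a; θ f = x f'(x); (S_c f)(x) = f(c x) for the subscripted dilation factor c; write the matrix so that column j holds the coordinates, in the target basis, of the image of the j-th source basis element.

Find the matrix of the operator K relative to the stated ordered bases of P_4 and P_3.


the matrix is [[0, -3/4, -9/2, -315/16, -111/2]; [0, 0, -3/2, -171/8, -225/2]; [0, 0, 0, -27/16, -117/2]; [0, 0, 0, 0, -3/2]] (rows listed top to bottom)

image of 1: 0
image of x: -3/4
image of x^2: -(3/2)x - 9/2
image of x^3: -(27/16)x^2 - (171/8)x - 315/16
image of x^4: -(3/2)x^3 - (117/2)x^2 - (225/2)x - 111/2
each image's coordinates form column j of the matrix


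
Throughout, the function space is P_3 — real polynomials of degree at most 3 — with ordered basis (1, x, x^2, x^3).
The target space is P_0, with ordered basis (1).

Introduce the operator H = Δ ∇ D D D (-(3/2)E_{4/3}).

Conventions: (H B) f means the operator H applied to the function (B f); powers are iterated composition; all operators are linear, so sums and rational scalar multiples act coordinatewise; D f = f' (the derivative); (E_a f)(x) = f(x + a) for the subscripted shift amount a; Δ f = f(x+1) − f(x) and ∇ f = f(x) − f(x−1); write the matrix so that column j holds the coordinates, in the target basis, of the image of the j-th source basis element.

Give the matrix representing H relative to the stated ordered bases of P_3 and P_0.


image of 1: 0
image of x: 0
image of x^2: 0
image of x^3: 0
each image's coordinates form column j of the matrix

the matrix is [[0, 0, 0, 0]] (rows listed top to bottom)


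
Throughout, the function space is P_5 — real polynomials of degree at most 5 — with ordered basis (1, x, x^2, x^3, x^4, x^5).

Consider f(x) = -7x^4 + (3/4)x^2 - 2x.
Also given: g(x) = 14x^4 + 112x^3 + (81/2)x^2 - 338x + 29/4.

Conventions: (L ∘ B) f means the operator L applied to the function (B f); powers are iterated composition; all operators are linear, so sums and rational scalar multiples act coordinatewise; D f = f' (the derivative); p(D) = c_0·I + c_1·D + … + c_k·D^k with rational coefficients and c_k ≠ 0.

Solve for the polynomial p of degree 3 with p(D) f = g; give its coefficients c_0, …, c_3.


p(D) = -2·I − 4·D − (1/2)·D^2 + 2·D^3, i.e. c_0 = -2, c_1 = -4, c_2 = -1/2, c_3 = 2

D^0 f = -7x^4 + (3/4)x^2 - 2x
D^1 f = -28x^3 + (3/2)x - 2
D^2 f = -84x^2 + 3/2
D^3 f = -168x
matching coefficients of g against c_0 f + c_1 Df + … from the top degree down determines the c_i
solution: c_0 = -2, c_1 = -4, c_2 = -1/2, c_3 = 2
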